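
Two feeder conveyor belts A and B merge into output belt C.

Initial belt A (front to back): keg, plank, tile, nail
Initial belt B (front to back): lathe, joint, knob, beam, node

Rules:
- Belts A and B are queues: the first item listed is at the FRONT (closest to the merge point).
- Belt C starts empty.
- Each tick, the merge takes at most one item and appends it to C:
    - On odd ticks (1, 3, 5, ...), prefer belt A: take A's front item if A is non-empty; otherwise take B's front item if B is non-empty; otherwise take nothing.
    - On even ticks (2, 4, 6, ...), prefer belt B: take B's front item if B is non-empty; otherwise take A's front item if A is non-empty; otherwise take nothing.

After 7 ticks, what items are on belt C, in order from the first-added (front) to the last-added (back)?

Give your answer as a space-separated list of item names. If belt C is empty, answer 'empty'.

Answer: keg lathe plank joint tile knob nail

Derivation:
Tick 1: prefer A, take keg from A; A=[plank,tile,nail] B=[lathe,joint,knob,beam,node] C=[keg]
Tick 2: prefer B, take lathe from B; A=[plank,tile,nail] B=[joint,knob,beam,node] C=[keg,lathe]
Tick 3: prefer A, take plank from A; A=[tile,nail] B=[joint,knob,beam,node] C=[keg,lathe,plank]
Tick 4: prefer B, take joint from B; A=[tile,nail] B=[knob,beam,node] C=[keg,lathe,plank,joint]
Tick 5: prefer A, take tile from A; A=[nail] B=[knob,beam,node] C=[keg,lathe,plank,joint,tile]
Tick 6: prefer B, take knob from B; A=[nail] B=[beam,node] C=[keg,lathe,plank,joint,tile,knob]
Tick 7: prefer A, take nail from A; A=[-] B=[beam,node] C=[keg,lathe,plank,joint,tile,knob,nail]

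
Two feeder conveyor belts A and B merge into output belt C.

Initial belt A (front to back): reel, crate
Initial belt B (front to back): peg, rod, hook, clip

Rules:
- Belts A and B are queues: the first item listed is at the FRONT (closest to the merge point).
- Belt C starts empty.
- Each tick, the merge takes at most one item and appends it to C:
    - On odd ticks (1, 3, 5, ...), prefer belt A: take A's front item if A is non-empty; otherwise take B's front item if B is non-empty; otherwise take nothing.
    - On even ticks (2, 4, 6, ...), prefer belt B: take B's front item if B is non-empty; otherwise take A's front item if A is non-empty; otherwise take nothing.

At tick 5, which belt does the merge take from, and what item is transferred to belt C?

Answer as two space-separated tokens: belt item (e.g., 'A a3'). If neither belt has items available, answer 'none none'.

Tick 1: prefer A, take reel from A; A=[crate] B=[peg,rod,hook,clip] C=[reel]
Tick 2: prefer B, take peg from B; A=[crate] B=[rod,hook,clip] C=[reel,peg]
Tick 3: prefer A, take crate from A; A=[-] B=[rod,hook,clip] C=[reel,peg,crate]
Tick 4: prefer B, take rod from B; A=[-] B=[hook,clip] C=[reel,peg,crate,rod]
Tick 5: prefer A, take hook from B; A=[-] B=[clip] C=[reel,peg,crate,rod,hook]

Answer: B hook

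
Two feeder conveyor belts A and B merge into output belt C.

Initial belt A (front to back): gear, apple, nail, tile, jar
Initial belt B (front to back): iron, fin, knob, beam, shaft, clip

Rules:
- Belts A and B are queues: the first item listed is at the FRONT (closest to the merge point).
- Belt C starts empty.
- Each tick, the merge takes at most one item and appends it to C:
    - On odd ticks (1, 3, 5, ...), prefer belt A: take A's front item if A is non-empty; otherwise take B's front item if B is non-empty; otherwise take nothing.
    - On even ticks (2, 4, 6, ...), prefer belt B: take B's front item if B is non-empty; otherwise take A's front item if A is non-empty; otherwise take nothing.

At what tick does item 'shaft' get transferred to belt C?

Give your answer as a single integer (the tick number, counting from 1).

Tick 1: prefer A, take gear from A; A=[apple,nail,tile,jar] B=[iron,fin,knob,beam,shaft,clip] C=[gear]
Tick 2: prefer B, take iron from B; A=[apple,nail,tile,jar] B=[fin,knob,beam,shaft,clip] C=[gear,iron]
Tick 3: prefer A, take apple from A; A=[nail,tile,jar] B=[fin,knob,beam,shaft,clip] C=[gear,iron,apple]
Tick 4: prefer B, take fin from B; A=[nail,tile,jar] B=[knob,beam,shaft,clip] C=[gear,iron,apple,fin]
Tick 5: prefer A, take nail from A; A=[tile,jar] B=[knob,beam,shaft,clip] C=[gear,iron,apple,fin,nail]
Tick 6: prefer B, take knob from B; A=[tile,jar] B=[beam,shaft,clip] C=[gear,iron,apple,fin,nail,knob]
Tick 7: prefer A, take tile from A; A=[jar] B=[beam,shaft,clip] C=[gear,iron,apple,fin,nail,knob,tile]
Tick 8: prefer B, take beam from B; A=[jar] B=[shaft,clip] C=[gear,iron,apple,fin,nail,knob,tile,beam]
Tick 9: prefer A, take jar from A; A=[-] B=[shaft,clip] C=[gear,iron,apple,fin,nail,knob,tile,beam,jar]
Tick 10: prefer B, take shaft from B; A=[-] B=[clip] C=[gear,iron,apple,fin,nail,knob,tile,beam,jar,shaft]

Answer: 10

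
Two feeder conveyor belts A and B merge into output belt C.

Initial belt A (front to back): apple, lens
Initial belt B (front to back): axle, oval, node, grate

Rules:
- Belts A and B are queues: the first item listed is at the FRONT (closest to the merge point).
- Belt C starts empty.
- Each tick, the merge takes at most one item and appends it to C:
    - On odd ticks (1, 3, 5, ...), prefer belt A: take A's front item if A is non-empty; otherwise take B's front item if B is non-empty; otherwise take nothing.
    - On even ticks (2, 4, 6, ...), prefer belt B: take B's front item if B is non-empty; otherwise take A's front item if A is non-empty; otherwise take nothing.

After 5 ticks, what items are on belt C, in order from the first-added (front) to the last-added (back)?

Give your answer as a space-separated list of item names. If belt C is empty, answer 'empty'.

Tick 1: prefer A, take apple from A; A=[lens] B=[axle,oval,node,grate] C=[apple]
Tick 2: prefer B, take axle from B; A=[lens] B=[oval,node,grate] C=[apple,axle]
Tick 3: prefer A, take lens from A; A=[-] B=[oval,node,grate] C=[apple,axle,lens]
Tick 4: prefer B, take oval from B; A=[-] B=[node,grate] C=[apple,axle,lens,oval]
Tick 5: prefer A, take node from B; A=[-] B=[grate] C=[apple,axle,lens,oval,node]

Answer: apple axle lens oval node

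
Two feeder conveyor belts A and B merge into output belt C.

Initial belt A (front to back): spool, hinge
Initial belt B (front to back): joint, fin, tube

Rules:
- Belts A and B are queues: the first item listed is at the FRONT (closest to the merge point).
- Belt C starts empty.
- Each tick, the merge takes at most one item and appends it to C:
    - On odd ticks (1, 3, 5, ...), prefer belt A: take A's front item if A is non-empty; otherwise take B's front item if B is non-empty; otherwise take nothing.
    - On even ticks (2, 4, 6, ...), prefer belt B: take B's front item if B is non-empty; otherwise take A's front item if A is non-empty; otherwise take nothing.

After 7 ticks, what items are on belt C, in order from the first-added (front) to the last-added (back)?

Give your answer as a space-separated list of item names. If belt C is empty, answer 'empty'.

Answer: spool joint hinge fin tube

Derivation:
Tick 1: prefer A, take spool from A; A=[hinge] B=[joint,fin,tube] C=[spool]
Tick 2: prefer B, take joint from B; A=[hinge] B=[fin,tube] C=[spool,joint]
Tick 3: prefer A, take hinge from A; A=[-] B=[fin,tube] C=[spool,joint,hinge]
Tick 4: prefer B, take fin from B; A=[-] B=[tube] C=[spool,joint,hinge,fin]
Tick 5: prefer A, take tube from B; A=[-] B=[-] C=[spool,joint,hinge,fin,tube]
Tick 6: prefer B, both empty, nothing taken; A=[-] B=[-] C=[spool,joint,hinge,fin,tube]
Tick 7: prefer A, both empty, nothing taken; A=[-] B=[-] C=[spool,joint,hinge,fin,tube]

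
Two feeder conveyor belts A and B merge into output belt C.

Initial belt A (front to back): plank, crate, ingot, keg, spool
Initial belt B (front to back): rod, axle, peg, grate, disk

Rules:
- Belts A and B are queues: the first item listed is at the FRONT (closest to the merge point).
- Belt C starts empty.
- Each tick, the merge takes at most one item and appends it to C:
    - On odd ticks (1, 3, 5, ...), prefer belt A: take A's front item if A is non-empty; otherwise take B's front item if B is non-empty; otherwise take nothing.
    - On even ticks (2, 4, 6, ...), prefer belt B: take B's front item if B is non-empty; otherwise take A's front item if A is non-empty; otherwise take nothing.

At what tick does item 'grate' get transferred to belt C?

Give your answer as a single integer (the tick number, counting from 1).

Tick 1: prefer A, take plank from A; A=[crate,ingot,keg,spool] B=[rod,axle,peg,grate,disk] C=[plank]
Tick 2: prefer B, take rod from B; A=[crate,ingot,keg,spool] B=[axle,peg,grate,disk] C=[plank,rod]
Tick 3: prefer A, take crate from A; A=[ingot,keg,spool] B=[axle,peg,grate,disk] C=[plank,rod,crate]
Tick 4: prefer B, take axle from B; A=[ingot,keg,spool] B=[peg,grate,disk] C=[plank,rod,crate,axle]
Tick 5: prefer A, take ingot from A; A=[keg,spool] B=[peg,grate,disk] C=[plank,rod,crate,axle,ingot]
Tick 6: prefer B, take peg from B; A=[keg,spool] B=[grate,disk] C=[plank,rod,crate,axle,ingot,peg]
Tick 7: prefer A, take keg from A; A=[spool] B=[grate,disk] C=[plank,rod,crate,axle,ingot,peg,keg]
Tick 8: prefer B, take grate from B; A=[spool] B=[disk] C=[plank,rod,crate,axle,ingot,peg,keg,grate]

Answer: 8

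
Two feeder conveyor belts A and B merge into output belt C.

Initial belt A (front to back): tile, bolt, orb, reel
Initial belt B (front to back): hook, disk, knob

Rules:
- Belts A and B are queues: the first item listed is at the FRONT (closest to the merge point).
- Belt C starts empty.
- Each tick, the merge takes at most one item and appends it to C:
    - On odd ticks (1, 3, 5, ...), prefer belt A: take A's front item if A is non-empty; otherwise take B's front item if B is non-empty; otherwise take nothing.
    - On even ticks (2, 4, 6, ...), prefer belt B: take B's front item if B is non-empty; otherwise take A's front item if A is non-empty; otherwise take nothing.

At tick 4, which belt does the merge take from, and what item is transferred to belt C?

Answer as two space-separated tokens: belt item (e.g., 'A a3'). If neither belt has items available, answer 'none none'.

Tick 1: prefer A, take tile from A; A=[bolt,orb,reel] B=[hook,disk,knob] C=[tile]
Tick 2: prefer B, take hook from B; A=[bolt,orb,reel] B=[disk,knob] C=[tile,hook]
Tick 3: prefer A, take bolt from A; A=[orb,reel] B=[disk,knob] C=[tile,hook,bolt]
Tick 4: prefer B, take disk from B; A=[orb,reel] B=[knob] C=[tile,hook,bolt,disk]

Answer: B disk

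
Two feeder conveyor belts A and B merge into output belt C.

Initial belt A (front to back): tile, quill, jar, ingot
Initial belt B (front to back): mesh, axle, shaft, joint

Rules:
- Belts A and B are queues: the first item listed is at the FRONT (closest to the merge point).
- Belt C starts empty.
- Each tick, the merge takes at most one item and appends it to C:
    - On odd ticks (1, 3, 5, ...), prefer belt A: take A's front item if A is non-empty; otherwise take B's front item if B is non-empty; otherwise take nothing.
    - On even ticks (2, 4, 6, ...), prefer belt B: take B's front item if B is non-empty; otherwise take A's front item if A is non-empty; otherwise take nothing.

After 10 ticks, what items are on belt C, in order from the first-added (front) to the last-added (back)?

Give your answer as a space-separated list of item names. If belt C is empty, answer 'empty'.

Tick 1: prefer A, take tile from A; A=[quill,jar,ingot] B=[mesh,axle,shaft,joint] C=[tile]
Tick 2: prefer B, take mesh from B; A=[quill,jar,ingot] B=[axle,shaft,joint] C=[tile,mesh]
Tick 3: prefer A, take quill from A; A=[jar,ingot] B=[axle,shaft,joint] C=[tile,mesh,quill]
Tick 4: prefer B, take axle from B; A=[jar,ingot] B=[shaft,joint] C=[tile,mesh,quill,axle]
Tick 5: prefer A, take jar from A; A=[ingot] B=[shaft,joint] C=[tile,mesh,quill,axle,jar]
Tick 6: prefer B, take shaft from B; A=[ingot] B=[joint] C=[tile,mesh,quill,axle,jar,shaft]
Tick 7: prefer A, take ingot from A; A=[-] B=[joint] C=[tile,mesh,quill,axle,jar,shaft,ingot]
Tick 8: prefer B, take joint from B; A=[-] B=[-] C=[tile,mesh,quill,axle,jar,shaft,ingot,joint]
Tick 9: prefer A, both empty, nothing taken; A=[-] B=[-] C=[tile,mesh,quill,axle,jar,shaft,ingot,joint]
Tick 10: prefer B, both empty, nothing taken; A=[-] B=[-] C=[tile,mesh,quill,axle,jar,shaft,ingot,joint]

Answer: tile mesh quill axle jar shaft ingot joint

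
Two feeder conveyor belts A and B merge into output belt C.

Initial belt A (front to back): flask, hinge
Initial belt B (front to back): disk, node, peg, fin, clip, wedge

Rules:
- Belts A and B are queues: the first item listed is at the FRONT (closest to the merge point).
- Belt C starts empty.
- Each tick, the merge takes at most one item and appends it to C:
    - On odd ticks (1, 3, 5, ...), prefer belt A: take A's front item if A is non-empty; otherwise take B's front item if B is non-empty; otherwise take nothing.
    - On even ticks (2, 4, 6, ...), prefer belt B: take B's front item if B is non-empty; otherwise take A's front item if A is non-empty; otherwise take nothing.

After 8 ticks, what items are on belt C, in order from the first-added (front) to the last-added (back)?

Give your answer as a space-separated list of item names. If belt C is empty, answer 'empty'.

Tick 1: prefer A, take flask from A; A=[hinge] B=[disk,node,peg,fin,clip,wedge] C=[flask]
Tick 2: prefer B, take disk from B; A=[hinge] B=[node,peg,fin,clip,wedge] C=[flask,disk]
Tick 3: prefer A, take hinge from A; A=[-] B=[node,peg,fin,clip,wedge] C=[flask,disk,hinge]
Tick 4: prefer B, take node from B; A=[-] B=[peg,fin,clip,wedge] C=[flask,disk,hinge,node]
Tick 5: prefer A, take peg from B; A=[-] B=[fin,clip,wedge] C=[flask,disk,hinge,node,peg]
Tick 6: prefer B, take fin from B; A=[-] B=[clip,wedge] C=[flask,disk,hinge,node,peg,fin]
Tick 7: prefer A, take clip from B; A=[-] B=[wedge] C=[flask,disk,hinge,node,peg,fin,clip]
Tick 8: prefer B, take wedge from B; A=[-] B=[-] C=[flask,disk,hinge,node,peg,fin,clip,wedge]

Answer: flask disk hinge node peg fin clip wedge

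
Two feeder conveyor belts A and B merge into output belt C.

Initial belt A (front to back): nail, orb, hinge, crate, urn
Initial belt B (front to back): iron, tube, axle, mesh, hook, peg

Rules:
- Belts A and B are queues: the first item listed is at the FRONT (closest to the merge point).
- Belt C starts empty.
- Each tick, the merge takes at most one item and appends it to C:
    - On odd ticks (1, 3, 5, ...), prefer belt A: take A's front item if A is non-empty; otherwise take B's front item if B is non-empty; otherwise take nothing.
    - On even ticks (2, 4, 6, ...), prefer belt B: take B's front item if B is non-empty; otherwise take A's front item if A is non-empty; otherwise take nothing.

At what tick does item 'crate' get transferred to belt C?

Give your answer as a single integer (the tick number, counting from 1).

Tick 1: prefer A, take nail from A; A=[orb,hinge,crate,urn] B=[iron,tube,axle,mesh,hook,peg] C=[nail]
Tick 2: prefer B, take iron from B; A=[orb,hinge,crate,urn] B=[tube,axle,mesh,hook,peg] C=[nail,iron]
Tick 3: prefer A, take orb from A; A=[hinge,crate,urn] B=[tube,axle,mesh,hook,peg] C=[nail,iron,orb]
Tick 4: prefer B, take tube from B; A=[hinge,crate,urn] B=[axle,mesh,hook,peg] C=[nail,iron,orb,tube]
Tick 5: prefer A, take hinge from A; A=[crate,urn] B=[axle,mesh,hook,peg] C=[nail,iron,orb,tube,hinge]
Tick 6: prefer B, take axle from B; A=[crate,urn] B=[mesh,hook,peg] C=[nail,iron,orb,tube,hinge,axle]
Tick 7: prefer A, take crate from A; A=[urn] B=[mesh,hook,peg] C=[nail,iron,orb,tube,hinge,axle,crate]

Answer: 7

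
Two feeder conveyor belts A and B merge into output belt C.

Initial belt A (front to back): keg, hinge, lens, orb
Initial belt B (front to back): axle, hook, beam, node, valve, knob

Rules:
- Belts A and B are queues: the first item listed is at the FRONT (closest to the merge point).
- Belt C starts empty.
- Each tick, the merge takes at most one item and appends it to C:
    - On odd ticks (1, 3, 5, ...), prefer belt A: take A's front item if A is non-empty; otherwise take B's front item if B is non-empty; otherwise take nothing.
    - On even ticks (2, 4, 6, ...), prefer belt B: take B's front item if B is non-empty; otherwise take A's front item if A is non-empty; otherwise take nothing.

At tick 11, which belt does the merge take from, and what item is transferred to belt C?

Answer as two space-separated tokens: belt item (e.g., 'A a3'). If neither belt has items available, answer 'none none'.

Answer: none none

Derivation:
Tick 1: prefer A, take keg from A; A=[hinge,lens,orb] B=[axle,hook,beam,node,valve,knob] C=[keg]
Tick 2: prefer B, take axle from B; A=[hinge,lens,orb] B=[hook,beam,node,valve,knob] C=[keg,axle]
Tick 3: prefer A, take hinge from A; A=[lens,orb] B=[hook,beam,node,valve,knob] C=[keg,axle,hinge]
Tick 4: prefer B, take hook from B; A=[lens,orb] B=[beam,node,valve,knob] C=[keg,axle,hinge,hook]
Tick 5: prefer A, take lens from A; A=[orb] B=[beam,node,valve,knob] C=[keg,axle,hinge,hook,lens]
Tick 6: prefer B, take beam from B; A=[orb] B=[node,valve,knob] C=[keg,axle,hinge,hook,lens,beam]
Tick 7: prefer A, take orb from A; A=[-] B=[node,valve,knob] C=[keg,axle,hinge,hook,lens,beam,orb]
Tick 8: prefer B, take node from B; A=[-] B=[valve,knob] C=[keg,axle,hinge,hook,lens,beam,orb,node]
Tick 9: prefer A, take valve from B; A=[-] B=[knob] C=[keg,axle,hinge,hook,lens,beam,orb,node,valve]
Tick 10: prefer B, take knob from B; A=[-] B=[-] C=[keg,axle,hinge,hook,lens,beam,orb,node,valve,knob]
Tick 11: prefer A, both empty, nothing taken; A=[-] B=[-] C=[keg,axle,hinge,hook,lens,beam,orb,node,valve,knob]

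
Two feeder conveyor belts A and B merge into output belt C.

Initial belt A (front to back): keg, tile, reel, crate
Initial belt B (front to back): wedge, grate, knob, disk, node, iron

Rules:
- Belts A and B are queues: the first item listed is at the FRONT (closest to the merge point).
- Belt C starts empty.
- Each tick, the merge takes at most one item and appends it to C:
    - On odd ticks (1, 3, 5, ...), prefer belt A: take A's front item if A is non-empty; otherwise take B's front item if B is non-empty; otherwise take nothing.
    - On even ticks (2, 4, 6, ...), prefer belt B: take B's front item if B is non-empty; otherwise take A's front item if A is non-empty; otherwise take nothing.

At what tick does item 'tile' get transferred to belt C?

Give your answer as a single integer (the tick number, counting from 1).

Answer: 3

Derivation:
Tick 1: prefer A, take keg from A; A=[tile,reel,crate] B=[wedge,grate,knob,disk,node,iron] C=[keg]
Tick 2: prefer B, take wedge from B; A=[tile,reel,crate] B=[grate,knob,disk,node,iron] C=[keg,wedge]
Tick 3: prefer A, take tile from A; A=[reel,crate] B=[grate,knob,disk,node,iron] C=[keg,wedge,tile]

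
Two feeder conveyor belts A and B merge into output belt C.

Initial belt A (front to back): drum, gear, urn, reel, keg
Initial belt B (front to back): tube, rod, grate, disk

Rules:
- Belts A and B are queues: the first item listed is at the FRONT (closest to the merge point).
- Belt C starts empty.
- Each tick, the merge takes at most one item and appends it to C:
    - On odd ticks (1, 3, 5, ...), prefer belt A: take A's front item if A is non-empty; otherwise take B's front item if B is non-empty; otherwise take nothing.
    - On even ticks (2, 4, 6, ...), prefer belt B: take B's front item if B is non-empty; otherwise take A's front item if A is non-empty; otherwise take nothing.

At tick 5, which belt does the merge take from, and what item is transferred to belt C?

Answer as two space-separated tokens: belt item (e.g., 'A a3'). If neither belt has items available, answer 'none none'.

Answer: A urn

Derivation:
Tick 1: prefer A, take drum from A; A=[gear,urn,reel,keg] B=[tube,rod,grate,disk] C=[drum]
Tick 2: prefer B, take tube from B; A=[gear,urn,reel,keg] B=[rod,grate,disk] C=[drum,tube]
Tick 3: prefer A, take gear from A; A=[urn,reel,keg] B=[rod,grate,disk] C=[drum,tube,gear]
Tick 4: prefer B, take rod from B; A=[urn,reel,keg] B=[grate,disk] C=[drum,tube,gear,rod]
Tick 5: prefer A, take urn from A; A=[reel,keg] B=[grate,disk] C=[drum,tube,gear,rod,urn]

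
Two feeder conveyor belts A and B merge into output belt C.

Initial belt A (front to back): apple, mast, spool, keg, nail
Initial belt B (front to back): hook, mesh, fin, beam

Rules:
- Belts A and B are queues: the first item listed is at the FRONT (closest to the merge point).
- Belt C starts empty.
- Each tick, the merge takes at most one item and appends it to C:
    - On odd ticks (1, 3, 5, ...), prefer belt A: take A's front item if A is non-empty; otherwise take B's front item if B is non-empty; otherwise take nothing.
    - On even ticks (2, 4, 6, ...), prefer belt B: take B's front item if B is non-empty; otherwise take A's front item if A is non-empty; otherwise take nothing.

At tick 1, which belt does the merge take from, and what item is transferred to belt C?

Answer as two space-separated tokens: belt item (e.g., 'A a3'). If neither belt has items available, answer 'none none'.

Answer: A apple

Derivation:
Tick 1: prefer A, take apple from A; A=[mast,spool,keg,nail] B=[hook,mesh,fin,beam] C=[apple]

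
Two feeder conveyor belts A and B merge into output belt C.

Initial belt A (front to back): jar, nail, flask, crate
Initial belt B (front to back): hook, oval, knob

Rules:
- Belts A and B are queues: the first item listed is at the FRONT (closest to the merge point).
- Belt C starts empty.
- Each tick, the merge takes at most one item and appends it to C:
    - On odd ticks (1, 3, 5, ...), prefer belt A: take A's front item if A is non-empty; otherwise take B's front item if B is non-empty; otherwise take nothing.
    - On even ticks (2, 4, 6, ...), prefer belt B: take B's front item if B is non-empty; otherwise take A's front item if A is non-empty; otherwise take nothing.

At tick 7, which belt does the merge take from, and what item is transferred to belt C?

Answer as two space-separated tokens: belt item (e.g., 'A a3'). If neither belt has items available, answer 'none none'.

Tick 1: prefer A, take jar from A; A=[nail,flask,crate] B=[hook,oval,knob] C=[jar]
Tick 2: prefer B, take hook from B; A=[nail,flask,crate] B=[oval,knob] C=[jar,hook]
Tick 3: prefer A, take nail from A; A=[flask,crate] B=[oval,knob] C=[jar,hook,nail]
Tick 4: prefer B, take oval from B; A=[flask,crate] B=[knob] C=[jar,hook,nail,oval]
Tick 5: prefer A, take flask from A; A=[crate] B=[knob] C=[jar,hook,nail,oval,flask]
Tick 6: prefer B, take knob from B; A=[crate] B=[-] C=[jar,hook,nail,oval,flask,knob]
Tick 7: prefer A, take crate from A; A=[-] B=[-] C=[jar,hook,nail,oval,flask,knob,crate]

Answer: A crate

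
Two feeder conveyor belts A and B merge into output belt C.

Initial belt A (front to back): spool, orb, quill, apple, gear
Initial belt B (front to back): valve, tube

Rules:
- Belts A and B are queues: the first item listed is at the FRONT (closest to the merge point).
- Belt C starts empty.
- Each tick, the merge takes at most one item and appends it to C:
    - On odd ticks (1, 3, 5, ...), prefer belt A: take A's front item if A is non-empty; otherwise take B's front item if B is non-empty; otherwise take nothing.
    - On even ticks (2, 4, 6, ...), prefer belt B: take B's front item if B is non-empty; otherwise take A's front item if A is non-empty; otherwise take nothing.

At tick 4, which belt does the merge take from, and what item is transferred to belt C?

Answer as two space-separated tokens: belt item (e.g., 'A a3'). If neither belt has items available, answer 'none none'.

Tick 1: prefer A, take spool from A; A=[orb,quill,apple,gear] B=[valve,tube] C=[spool]
Tick 2: prefer B, take valve from B; A=[orb,quill,apple,gear] B=[tube] C=[spool,valve]
Tick 3: prefer A, take orb from A; A=[quill,apple,gear] B=[tube] C=[spool,valve,orb]
Tick 4: prefer B, take tube from B; A=[quill,apple,gear] B=[-] C=[spool,valve,orb,tube]

Answer: B tube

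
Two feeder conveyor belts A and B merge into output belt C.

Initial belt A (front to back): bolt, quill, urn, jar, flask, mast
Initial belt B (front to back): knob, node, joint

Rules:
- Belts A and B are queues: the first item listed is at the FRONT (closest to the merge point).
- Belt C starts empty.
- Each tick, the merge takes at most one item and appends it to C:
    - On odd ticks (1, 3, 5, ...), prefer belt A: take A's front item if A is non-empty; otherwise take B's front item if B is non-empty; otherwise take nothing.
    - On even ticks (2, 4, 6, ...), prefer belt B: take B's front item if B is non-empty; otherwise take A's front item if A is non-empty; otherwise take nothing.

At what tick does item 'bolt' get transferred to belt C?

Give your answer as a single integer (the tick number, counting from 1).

Answer: 1

Derivation:
Tick 1: prefer A, take bolt from A; A=[quill,urn,jar,flask,mast] B=[knob,node,joint] C=[bolt]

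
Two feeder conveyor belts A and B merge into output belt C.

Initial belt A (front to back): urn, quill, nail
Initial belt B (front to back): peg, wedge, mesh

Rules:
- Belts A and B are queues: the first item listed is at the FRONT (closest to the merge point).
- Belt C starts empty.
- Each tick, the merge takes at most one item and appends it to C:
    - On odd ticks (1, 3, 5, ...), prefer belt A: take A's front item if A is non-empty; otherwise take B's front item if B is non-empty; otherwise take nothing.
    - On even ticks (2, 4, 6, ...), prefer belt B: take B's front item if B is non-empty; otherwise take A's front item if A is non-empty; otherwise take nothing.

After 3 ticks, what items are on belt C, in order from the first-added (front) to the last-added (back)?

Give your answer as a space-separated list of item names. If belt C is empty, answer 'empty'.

Answer: urn peg quill

Derivation:
Tick 1: prefer A, take urn from A; A=[quill,nail] B=[peg,wedge,mesh] C=[urn]
Tick 2: prefer B, take peg from B; A=[quill,nail] B=[wedge,mesh] C=[urn,peg]
Tick 3: prefer A, take quill from A; A=[nail] B=[wedge,mesh] C=[urn,peg,quill]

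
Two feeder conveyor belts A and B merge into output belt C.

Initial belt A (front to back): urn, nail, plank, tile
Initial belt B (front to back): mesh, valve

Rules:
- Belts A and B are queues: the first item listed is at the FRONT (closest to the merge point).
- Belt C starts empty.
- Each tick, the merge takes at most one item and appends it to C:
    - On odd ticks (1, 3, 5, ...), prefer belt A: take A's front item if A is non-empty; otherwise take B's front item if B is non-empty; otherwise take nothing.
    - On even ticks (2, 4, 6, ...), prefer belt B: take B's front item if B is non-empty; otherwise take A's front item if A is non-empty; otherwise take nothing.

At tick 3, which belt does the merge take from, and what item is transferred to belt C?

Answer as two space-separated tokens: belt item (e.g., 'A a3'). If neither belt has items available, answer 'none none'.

Tick 1: prefer A, take urn from A; A=[nail,plank,tile] B=[mesh,valve] C=[urn]
Tick 2: prefer B, take mesh from B; A=[nail,plank,tile] B=[valve] C=[urn,mesh]
Tick 3: prefer A, take nail from A; A=[plank,tile] B=[valve] C=[urn,mesh,nail]

Answer: A nail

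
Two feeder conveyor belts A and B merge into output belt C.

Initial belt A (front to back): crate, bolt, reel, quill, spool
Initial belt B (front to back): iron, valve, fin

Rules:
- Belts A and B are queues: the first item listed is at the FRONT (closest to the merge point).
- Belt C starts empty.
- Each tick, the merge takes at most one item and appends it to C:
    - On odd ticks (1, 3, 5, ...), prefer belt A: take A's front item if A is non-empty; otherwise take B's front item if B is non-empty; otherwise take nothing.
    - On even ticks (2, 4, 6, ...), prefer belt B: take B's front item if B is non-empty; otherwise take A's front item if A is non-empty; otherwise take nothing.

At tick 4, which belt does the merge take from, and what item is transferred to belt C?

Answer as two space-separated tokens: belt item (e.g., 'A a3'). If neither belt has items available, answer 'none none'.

Tick 1: prefer A, take crate from A; A=[bolt,reel,quill,spool] B=[iron,valve,fin] C=[crate]
Tick 2: prefer B, take iron from B; A=[bolt,reel,quill,spool] B=[valve,fin] C=[crate,iron]
Tick 3: prefer A, take bolt from A; A=[reel,quill,spool] B=[valve,fin] C=[crate,iron,bolt]
Tick 4: prefer B, take valve from B; A=[reel,quill,spool] B=[fin] C=[crate,iron,bolt,valve]

Answer: B valve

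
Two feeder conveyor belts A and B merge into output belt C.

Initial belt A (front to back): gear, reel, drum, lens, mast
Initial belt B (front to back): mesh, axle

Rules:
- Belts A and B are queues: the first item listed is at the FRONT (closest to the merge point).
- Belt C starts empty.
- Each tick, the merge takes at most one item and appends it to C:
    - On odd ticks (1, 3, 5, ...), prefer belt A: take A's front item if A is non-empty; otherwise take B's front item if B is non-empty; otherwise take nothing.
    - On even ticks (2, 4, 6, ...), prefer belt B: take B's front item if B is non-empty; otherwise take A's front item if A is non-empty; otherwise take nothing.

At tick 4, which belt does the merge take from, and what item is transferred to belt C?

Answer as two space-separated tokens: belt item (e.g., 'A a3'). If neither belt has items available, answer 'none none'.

Answer: B axle

Derivation:
Tick 1: prefer A, take gear from A; A=[reel,drum,lens,mast] B=[mesh,axle] C=[gear]
Tick 2: prefer B, take mesh from B; A=[reel,drum,lens,mast] B=[axle] C=[gear,mesh]
Tick 3: prefer A, take reel from A; A=[drum,lens,mast] B=[axle] C=[gear,mesh,reel]
Tick 4: prefer B, take axle from B; A=[drum,lens,mast] B=[-] C=[gear,mesh,reel,axle]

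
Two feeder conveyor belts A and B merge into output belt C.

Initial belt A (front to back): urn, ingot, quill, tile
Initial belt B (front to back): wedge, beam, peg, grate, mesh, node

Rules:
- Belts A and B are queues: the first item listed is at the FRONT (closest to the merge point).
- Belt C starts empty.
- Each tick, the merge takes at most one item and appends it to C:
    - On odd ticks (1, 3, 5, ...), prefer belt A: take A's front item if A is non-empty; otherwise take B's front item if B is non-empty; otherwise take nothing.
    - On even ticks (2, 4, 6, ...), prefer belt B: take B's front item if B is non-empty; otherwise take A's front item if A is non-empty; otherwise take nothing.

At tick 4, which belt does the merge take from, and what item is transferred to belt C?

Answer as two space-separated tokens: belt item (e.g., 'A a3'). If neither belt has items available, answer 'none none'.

Tick 1: prefer A, take urn from A; A=[ingot,quill,tile] B=[wedge,beam,peg,grate,mesh,node] C=[urn]
Tick 2: prefer B, take wedge from B; A=[ingot,quill,tile] B=[beam,peg,grate,mesh,node] C=[urn,wedge]
Tick 3: prefer A, take ingot from A; A=[quill,tile] B=[beam,peg,grate,mesh,node] C=[urn,wedge,ingot]
Tick 4: prefer B, take beam from B; A=[quill,tile] B=[peg,grate,mesh,node] C=[urn,wedge,ingot,beam]

Answer: B beam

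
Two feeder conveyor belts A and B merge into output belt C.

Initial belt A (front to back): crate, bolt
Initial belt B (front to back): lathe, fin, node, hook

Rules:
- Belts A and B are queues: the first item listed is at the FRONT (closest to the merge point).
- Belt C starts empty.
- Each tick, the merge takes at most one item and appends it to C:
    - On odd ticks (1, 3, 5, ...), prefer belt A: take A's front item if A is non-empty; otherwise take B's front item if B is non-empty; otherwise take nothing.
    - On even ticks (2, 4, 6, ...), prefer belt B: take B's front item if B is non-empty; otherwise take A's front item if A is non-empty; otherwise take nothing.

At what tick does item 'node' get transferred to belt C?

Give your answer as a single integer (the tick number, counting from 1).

Tick 1: prefer A, take crate from A; A=[bolt] B=[lathe,fin,node,hook] C=[crate]
Tick 2: prefer B, take lathe from B; A=[bolt] B=[fin,node,hook] C=[crate,lathe]
Tick 3: prefer A, take bolt from A; A=[-] B=[fin,node,hook] C=[crate,lathe,bolt]
Tick 4: prefer B, take fin from B; A=[-] B=[node,hook] C=[crate,lathe,bolt,fin]
Tick 5: prefer A, take node from B; A=[-] B=[hook] C=[crate,lathe,bolt,fin,node]

Answer: 5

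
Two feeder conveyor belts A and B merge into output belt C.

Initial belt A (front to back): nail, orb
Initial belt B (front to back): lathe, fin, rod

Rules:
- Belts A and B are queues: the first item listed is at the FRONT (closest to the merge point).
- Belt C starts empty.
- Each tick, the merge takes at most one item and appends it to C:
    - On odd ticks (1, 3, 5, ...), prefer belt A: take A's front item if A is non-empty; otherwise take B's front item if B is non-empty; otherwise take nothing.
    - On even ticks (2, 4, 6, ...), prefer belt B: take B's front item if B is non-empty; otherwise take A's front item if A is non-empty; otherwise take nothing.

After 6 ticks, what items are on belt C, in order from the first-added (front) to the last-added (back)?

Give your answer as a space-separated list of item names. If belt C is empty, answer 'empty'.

Answer: nail lathe orb fin rod

Derivation:
Tick 1: prefer A, take nail from A; A=[orb] B=[lathe,fin,rod] C=[nail]
Tick 2: prefer B, take lathe from B; A=[orb] B=[fin,rod] C=[nail,lathe]
Tick 3: prefer A, take orb from A; A=[-] B=[fin,rod] C=[nail,lathe,orb]
Tick 4: prefer B, take fin from B; A=[-] B=[rod] C=[nail,lathe,orb,fin]
Tick 5: prefer A, take rod from B; A=[-] B=[-] C=[nail,lathe,orb,fin,rod]
Tick 6: prefer B, both empty, nothing taken; A=[-] B=[-] C=[nail,lathe,orb,fin,rod]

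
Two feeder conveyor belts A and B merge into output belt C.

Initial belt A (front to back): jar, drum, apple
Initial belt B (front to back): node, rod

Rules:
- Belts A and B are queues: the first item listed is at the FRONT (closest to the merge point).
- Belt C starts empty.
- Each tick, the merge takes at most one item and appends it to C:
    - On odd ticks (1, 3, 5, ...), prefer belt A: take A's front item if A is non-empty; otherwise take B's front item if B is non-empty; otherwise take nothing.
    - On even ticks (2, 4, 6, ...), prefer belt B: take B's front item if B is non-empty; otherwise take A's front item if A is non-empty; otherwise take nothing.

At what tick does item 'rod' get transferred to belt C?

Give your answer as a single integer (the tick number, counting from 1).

Tick 1: prefer A, take jar from A; A=[drum,apple] B=[node,rod] C=[jar]
Tick 2: prefer B, take node from B; A=[drum,apple] B=[rod] C=[jar,node]
Tick 3: prefer A, take drum from A; A=[apple] B=[rod] C=[jar,node,drum]
Tick 4: prefer B, take rod from B; A=[apple] B=[-] C=[jar,node,drum,rod]

Answer: 4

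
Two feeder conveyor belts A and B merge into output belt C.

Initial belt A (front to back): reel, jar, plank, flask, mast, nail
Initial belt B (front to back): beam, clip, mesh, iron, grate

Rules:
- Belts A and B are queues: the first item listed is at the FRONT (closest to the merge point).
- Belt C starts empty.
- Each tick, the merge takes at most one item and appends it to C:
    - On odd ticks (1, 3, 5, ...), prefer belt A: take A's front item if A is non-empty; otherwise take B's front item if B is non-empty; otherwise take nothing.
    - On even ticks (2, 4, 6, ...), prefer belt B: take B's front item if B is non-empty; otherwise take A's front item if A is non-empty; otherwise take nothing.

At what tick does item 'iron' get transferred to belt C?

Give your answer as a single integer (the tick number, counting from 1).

Answer: 8

Derivation:
Tick 1: prefer A, take reel from A; A=[jar,plank,flask,mast,nail] B=[beam,clip,mesh,iron,grate] C=[reel]
Tick 2: prefer B, take beam from B; A=[jar,plank,flask,mast,nail] B=[clip,mesh,iron,grate] C=[reel,beam]
Tick 3: prefer A, take jar from A; A=[plank,flask,mast,nail] B=[clip,mesh,iron,grate] C=[reel,beam,jar]
Tick 4: prefer B, take clip from B; A=[plank,flask,mast,nail] B=[mesh,iron,grate] C=[reel,beam,jar,clip]
Tick 5: prefer A, take plank from A; A=[flask,mast,nail] B=[mesh,iron,grate] C=[reel,beam,jar,clip,plank]
Tick 6: prefer B, take mesh from B; A=[flask,mast,nail] B=[iron,grate] C=[reel,beam,jar,clip,plank,mesh]
Tick 7: prefer A, take flask from A; A=[mast,nail] B=[iron,grate] C=[reel,beam,jar,clip,plank,mesh,flask]
Tick 8: prefer B, take iron from B; A=[mast,nail] B=[grate] C=[reel,beam,jar,clip,plank,mesh,flask,iron]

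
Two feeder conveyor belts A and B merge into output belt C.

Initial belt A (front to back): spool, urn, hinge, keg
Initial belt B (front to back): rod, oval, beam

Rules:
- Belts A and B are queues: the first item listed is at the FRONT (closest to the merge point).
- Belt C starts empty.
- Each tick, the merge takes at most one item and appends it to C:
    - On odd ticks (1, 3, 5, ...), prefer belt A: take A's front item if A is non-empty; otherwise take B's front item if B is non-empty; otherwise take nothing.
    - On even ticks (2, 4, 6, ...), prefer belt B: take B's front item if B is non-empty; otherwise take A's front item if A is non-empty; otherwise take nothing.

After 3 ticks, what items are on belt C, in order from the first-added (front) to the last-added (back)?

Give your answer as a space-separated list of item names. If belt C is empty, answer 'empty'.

Tick 1: prefer A, take spool from A; A=[urn,hinge,keg] B=[rod,oval,beam] C=[spool]
Tick 2: prefer B, take rod from B; A=[urn,hinge,keg] B=[oval,beam] C=[spool,rod]
Tick 3: prefer A, take urn from A; A=[hinge,keg] B=[oval,beam] C=[spool,rod,urn]

Answer: spool rod urn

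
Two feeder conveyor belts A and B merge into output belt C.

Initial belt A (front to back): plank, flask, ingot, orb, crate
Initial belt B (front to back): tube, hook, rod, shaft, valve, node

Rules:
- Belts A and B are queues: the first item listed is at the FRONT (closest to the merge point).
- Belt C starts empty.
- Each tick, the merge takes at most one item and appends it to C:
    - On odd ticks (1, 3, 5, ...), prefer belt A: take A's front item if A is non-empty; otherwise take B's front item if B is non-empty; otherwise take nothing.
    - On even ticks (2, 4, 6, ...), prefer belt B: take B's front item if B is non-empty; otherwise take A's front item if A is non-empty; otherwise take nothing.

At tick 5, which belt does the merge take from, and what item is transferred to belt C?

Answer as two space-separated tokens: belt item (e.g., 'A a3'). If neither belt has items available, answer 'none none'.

Tick 1: prefer A, take plank from A; A=[flask,ingot,orb,crate] B=[tube,hook,rod,shaft,valve,node] C=[plank]
Tick 2: prefer B, take tube from B; A=[flask,ingot,orb,crate] B=[hook,rod,shaft,valve,node] C=[plank,tube]
Tick 3: prefer A, take flask from A; A=[ingot,orb,crate] B=[hook,rod,shaft,valve,node] C=[plank,tube,flask]
Tick 4: prefer B, take hook from B; A=[ingot,orb,crate] B=[rod,shaft,valve,node] C=[plank,tube,flask,hook]
Tick 5: prefer A, take ingot from A; A=[orb,crate] B=[rod,shaft,valve,node] C=[plank,tube,flask,hook,ingot]

Answer: A ingot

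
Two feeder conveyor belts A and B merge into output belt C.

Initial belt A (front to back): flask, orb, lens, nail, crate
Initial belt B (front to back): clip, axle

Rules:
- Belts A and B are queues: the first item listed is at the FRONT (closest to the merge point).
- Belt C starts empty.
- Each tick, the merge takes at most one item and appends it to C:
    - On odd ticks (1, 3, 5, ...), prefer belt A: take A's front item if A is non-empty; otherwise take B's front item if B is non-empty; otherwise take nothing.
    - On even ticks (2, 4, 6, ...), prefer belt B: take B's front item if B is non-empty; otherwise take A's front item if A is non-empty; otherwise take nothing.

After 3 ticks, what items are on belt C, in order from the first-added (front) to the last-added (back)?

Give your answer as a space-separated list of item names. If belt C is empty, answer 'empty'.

Answer: flask clip orb

Derivation:
Tick 1: prefer A, take flask from A; A=[orb,lens,nail,crate] B=[clip,axle] C=[flask]
Tick 2: prefer B, take clip from B; A=[orb,lens,nail,crate] B=[axle] C=[flask,clip]
Tick 3: prefer A, take orb from A; A=[lens,nail,crate] B=[axle] C=[flask,clip,orb]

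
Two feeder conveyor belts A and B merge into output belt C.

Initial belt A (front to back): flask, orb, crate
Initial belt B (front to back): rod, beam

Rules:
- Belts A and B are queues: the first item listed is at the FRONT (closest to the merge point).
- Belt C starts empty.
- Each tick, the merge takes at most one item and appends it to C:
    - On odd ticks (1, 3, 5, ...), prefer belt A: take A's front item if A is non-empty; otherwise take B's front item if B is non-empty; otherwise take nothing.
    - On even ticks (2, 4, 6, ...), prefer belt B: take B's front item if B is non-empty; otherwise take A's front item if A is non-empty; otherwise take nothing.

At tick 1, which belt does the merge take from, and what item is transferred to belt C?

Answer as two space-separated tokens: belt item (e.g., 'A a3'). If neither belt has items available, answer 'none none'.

Answer: A flask

Derivation:
Tick 1: prefer A, take flask from A; A=[orb,crate] B=[rod,beam] C=[flask]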